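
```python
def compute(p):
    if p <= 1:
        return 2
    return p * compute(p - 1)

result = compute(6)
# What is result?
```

compute(6) = 6 * 5 * 4 * 3 * 2 * 2 = 1440

Answer: 1440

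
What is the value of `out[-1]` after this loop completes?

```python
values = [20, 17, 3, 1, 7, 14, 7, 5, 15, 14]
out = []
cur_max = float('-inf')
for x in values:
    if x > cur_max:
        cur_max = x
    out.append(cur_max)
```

Running max ends at 20
`out` takes the values: [] → [20] → [20, 20] → [20, 20, 20] → [20, 20, 20, 20] → [20, 20, 20, 20, 20] → [20, 20, 20, 20, 20, 20] → [20, 20, 20, 20, 20, 20, 20] → [20, 20, 20, 20, 20, 20, 20, 20] → [20, 20, 20, 20, 20, 20, 20, 20, 20] → [20, 20, 20, 20, 20, 20, 20, 20, 20, 20]
So `out[-1]` = 20

Answer: 20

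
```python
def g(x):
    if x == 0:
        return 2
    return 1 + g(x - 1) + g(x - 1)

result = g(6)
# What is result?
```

g(x) = 1 + 2·g(x-1), g(0)=2. Closed form: (2+1)·2^6 - 1 = 191.

Answer: 191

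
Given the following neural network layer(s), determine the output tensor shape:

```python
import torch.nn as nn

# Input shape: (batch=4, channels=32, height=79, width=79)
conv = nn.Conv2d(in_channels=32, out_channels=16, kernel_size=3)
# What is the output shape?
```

Input: (4, 32, 79, 79) -> Output: (4, 16, 77, 77)

Answer: (4, 16, 77, 77)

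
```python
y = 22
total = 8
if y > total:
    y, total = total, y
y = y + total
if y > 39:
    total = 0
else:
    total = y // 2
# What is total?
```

Trace:
`y = 22` → y = 22
`total = 8` → total = 8
`if y > total: ...` → y > total is True → y = 8; total = 22
`y = y + total` → y = 30
`if y > 39: ...` → y > 39 is False, take else branch → total = 15
So total = 15

Answer: 15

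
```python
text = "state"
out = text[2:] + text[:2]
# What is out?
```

Trace:
`text = "state"` → text = 'state'
`out = text[2:] + text[:2]` → out = 'atest'
So out = 'atest'

Answer: 'atest'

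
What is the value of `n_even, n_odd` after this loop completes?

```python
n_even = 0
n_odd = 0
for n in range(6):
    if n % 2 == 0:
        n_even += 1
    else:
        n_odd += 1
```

Count evens and odds in range(6)
`n_even, n_odd` takes the values: (0, 0) → (1, 0) → (1, 1) → (2, 1) → (2, 2) → (3, 2) → (3, 3)

Answer: 3, 3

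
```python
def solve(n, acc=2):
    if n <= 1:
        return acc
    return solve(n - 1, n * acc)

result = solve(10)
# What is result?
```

Accumulator trace (n, acc): (10, 2) -> (9, 20) -> (8, 180) -> (7, 1440) -> (6, 10080) -> (5, 60480) -> (4, 302400) -> (3, 1209600) -> (2, 3628800) -> (1, 7257600) -> return 7257600

Answer: 7257600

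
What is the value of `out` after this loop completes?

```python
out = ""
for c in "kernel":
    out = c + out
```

Reverse 'kernel'
`out` takes the values: "" → "k" → "ek" → "rek" → "nrek" → "enrek" → "lenrek"

Answer: "lenrek"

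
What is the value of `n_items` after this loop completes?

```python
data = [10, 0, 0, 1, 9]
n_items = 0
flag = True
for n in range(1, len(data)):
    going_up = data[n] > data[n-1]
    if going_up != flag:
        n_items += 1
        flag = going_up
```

Count direction changes in [10, 0, 0, 1, 9]
`n_items` takes the values: 0 → 1 → 2

Answer: 2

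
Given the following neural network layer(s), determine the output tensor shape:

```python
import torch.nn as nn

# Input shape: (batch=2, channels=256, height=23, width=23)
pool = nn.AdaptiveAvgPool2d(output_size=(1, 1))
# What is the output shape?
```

Input: (2, 256, 23, 23) -> Output: (2, 256, 1, 1)

Answer: (2, 256, 1, 1)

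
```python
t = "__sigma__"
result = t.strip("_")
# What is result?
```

Trace:
`t = "__sigma__"` → t = '__sigma__'
`result = t.strip("_")` → result = 'sigma'
So result = 'sigma'

Answer: 'sigma'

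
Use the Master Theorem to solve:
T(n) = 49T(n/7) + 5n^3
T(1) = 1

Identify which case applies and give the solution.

a=49, b=7, f(n)=5n^3. log_7(49) = 2. Since c=3 > 2 and the regularity condition holds (49(n/7)^3 = (49/7^3)n^3 with 49/7^3 < 1), Case 3 applies: T(n) = Θ(f(n)) = O(n^3).

Answer: O(n^3) - Case 3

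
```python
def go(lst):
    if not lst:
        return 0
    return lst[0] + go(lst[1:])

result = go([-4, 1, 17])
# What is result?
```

(-4) + 1 + 17 + 0 = 14

Answer: 14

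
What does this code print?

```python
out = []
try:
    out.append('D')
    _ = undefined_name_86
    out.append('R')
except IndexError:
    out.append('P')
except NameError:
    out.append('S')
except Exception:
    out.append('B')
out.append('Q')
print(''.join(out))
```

Execution trace: 'D' (try body) → 'S' (except NameError) → 'Q' (after the try/except). Output: DSQ

Answer: DSQ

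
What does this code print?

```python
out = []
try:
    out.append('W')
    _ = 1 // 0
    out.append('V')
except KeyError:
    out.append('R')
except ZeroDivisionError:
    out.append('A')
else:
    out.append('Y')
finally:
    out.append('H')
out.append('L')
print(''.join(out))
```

Execution trace: 'W' (try body) → 'A' (except ZeroDivisionError) → 'H' (finally) → 'L' (after the try/except). Output: WAHL

Answer: WAHL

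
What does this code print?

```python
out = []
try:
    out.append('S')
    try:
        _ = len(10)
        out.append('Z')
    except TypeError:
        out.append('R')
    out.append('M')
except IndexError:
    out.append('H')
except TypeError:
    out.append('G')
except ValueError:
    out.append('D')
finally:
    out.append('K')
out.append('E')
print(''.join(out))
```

Execution trace: 'S' (try body) → 'R' (inner except TypeError) → 'M' (try body, no exception) → 'K' (finally) → 'E' (after the try/except). Output: SRMKE

Answer: SRMKE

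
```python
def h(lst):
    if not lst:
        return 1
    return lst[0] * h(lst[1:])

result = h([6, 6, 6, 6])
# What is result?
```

Product over [6, 6, 6, 6] = 6 * 6 * 6 * 6 = 1296

Answer: 1296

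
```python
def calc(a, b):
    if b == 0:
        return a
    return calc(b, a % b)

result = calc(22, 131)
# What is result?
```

calc(22, 131) -> calc(131, 22) -> calc(22, 21) -> calc(21, 1) -> calc(1, 0) -> 1

Answer: 1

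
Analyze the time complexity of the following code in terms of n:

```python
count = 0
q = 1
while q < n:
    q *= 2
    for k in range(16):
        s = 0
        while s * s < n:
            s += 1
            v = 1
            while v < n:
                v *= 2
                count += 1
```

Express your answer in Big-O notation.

Each loop level contributes: log n × 1 × √n × log n. Multiplying the contributions gives O(√n log² n).

Answer: O(√n log² n)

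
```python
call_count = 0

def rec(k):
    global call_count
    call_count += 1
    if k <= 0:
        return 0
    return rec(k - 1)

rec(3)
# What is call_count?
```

Linear recursion stepping by 1: 4 calls from k=3 down to ≤0.

Answer: 4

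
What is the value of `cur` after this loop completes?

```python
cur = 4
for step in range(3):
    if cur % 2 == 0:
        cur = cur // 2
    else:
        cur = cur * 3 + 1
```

Collatz-style transformation from 4
`cur` takes the values: 4 → 2 → 1 → 4

Answer: 4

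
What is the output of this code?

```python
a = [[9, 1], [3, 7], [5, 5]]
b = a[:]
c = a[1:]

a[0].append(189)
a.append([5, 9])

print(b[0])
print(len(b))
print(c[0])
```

Key concept: slice with nested mutation.
Step by step:
`a = [[9, 1], [3, 7], [5, 5]]` → a = [[9, 1], [3, 7], [5, 5]]
`b = a[:]` → b = [[9, 1], [3, 7], [5, 5]]
`c = a[1:]` → c = [[3, 7], [5, 5]]
`a[0].append(189)` → a = [[9, 1, 189], [3, 7], [5, 5]]; b = [[9, 1, 189], [3, 7], [5, 5]]
`a.append([5, 9])` → a = [[9, 1, 189], [3, 7], [5, 5], [5, 9]]
`print(b[0])` → prints [9, 1, 189]
`print(len(b))` → prints 3
`print(c[0])` → prints [3, 7]

Answer:
[9, 1, 189]
3
[3, 7]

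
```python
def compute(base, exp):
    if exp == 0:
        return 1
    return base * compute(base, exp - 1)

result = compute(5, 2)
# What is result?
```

compute(5, 2) = 5 * 5 = 25

Answer: 25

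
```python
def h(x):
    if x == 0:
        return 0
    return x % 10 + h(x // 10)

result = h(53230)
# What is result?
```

Sum of digits of 53230: 0 + 3 + 2 + 3 + 5 = 13

Answer: 13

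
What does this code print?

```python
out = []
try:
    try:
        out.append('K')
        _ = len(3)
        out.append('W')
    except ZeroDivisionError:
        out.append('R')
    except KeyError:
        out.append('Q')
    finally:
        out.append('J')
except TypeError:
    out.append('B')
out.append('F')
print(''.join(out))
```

Execution trace: 'K' (inner try body) → 'J' (inner finally) → 'B' (outer except TypeError) → 'F' (after the try/except). Output: KJBF

Answer: KJBF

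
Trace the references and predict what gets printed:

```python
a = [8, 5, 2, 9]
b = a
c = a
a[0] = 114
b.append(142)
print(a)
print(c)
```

Key concept: multiple aliases.
Step by step:
`a = [8, 5, 2, 9]` → a = [8, 5, 2, 9]
`b = a` → b = [8, 5, 2, 9] (same object as a)
`c = a` → c = [8, 5, 2, 9] (same object as a, b)
`a[0] = 114` → a = [114, 5, 2, 9] (same object as b, c); b = [114, 5, 2, 9] (same object as a, c); c = [114, 5, 2, 9] (same object as a, b)
`b.append(142)` → a = [114, 5, 2, 9, 142] (same object as b, c); b = [114, 5, 2, 9, 142] (same object as a, c); c = [114, 5, 2, 9, 142] (same object as a, b)
`print(a)` → prints [114, 5, 2, 9, 142]
`print(c)` → prints [114, 5, 2, 9, 142]

Answer:
[114, 5, 2, 9, 142]
[114, 5, 2, 9, 142]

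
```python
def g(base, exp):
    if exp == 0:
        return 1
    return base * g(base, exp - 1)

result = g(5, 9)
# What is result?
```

g(5, 9) = 5 * 5 * 5 * 5 * 5 * 5 * 5 * 5 * 5 = 1953125

Answer: 1953125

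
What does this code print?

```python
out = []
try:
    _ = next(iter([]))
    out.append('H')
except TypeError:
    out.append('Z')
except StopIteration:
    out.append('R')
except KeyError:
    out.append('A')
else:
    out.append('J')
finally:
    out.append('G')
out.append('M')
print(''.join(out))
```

Execution trace: 'R' (except StopIteration) → 'G' (finally) → 'M' (after the try/except). Output: RGM

Answer: RGM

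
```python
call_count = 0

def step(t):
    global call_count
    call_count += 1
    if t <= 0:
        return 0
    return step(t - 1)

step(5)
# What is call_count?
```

Linear recursion stepping by 1: 6 calls from t=5 down to ≤0.

Answer: 6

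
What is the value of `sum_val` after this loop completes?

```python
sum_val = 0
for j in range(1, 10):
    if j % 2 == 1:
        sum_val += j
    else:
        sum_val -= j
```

Add odd, subtract even
`sum_val` takes the values: 0 → 1 → -1 → 2 → -2 → 3 → -3 → 4 → -4 → 5

Answer: 5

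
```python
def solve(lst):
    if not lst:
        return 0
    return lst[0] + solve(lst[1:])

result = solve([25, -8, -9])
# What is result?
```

25 + (-8) + (-9) + 0 = 8

Answer: 8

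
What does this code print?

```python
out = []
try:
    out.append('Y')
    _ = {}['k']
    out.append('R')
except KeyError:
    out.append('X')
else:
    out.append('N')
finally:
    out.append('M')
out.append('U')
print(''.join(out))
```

Execution trace: 'Y' (try body) → 'X' (except KeyError) → 'M' (finally) → 'U' (after the try/except). Output: YXMU

Answer: YXMU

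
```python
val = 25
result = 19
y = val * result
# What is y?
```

Trace:
`val = 25` → val = 25
`result = 19` → result = 19
`y = val * result` → y = 475
So y = 475

Answer: 475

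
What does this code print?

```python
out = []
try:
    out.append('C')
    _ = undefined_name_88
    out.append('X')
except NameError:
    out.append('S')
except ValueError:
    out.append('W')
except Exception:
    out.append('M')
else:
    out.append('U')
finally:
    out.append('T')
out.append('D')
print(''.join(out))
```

Execution trace: 'C' (try body) → 'S' (except NameError) → 'T' (finally) → 'D' (after the try/except). Output: CSTD

Answer: CSTD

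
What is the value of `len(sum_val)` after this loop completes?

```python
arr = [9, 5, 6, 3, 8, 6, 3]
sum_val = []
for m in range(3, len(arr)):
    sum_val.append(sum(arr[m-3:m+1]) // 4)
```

Number of 4-element averages
`sum_val` takes the values: [] → [5] → [5, 5] → [5, 5, 5] → [5, 5, 5, 5]
So `len(sum_val)` = 4

Answer: 4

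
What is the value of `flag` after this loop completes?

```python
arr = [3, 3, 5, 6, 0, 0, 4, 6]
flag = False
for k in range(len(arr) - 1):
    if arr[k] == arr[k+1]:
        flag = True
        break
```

Check consecutive duplicates in [3, 3, 5, 6, 0, 0, 4, 6]
`flag` takes the values: False → True

Answer: True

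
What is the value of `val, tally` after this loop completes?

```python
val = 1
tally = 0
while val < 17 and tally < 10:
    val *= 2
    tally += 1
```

Double until >= 17 or 10 iterations
`val, tally` takes the values: (1, 0) → (2, 0) → (2, 1) → (4, 1) → (4, 2) → (8, 2) → (8, 3) → (16, 3) → (16, 4) → (32, 4) → (32, 5)

Answer: 32, 5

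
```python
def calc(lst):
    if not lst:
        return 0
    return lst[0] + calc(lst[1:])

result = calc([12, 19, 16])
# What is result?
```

12 + 19 + 16 + 0 = 47

Answer: 47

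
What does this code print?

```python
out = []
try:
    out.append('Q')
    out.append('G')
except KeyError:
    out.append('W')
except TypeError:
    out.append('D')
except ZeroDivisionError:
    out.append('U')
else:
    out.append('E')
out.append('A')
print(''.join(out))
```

Execution trace: 'Q' (try body) → 'G' (try body, no exception) → 'E' (else) → 'A' (after the try/except). Output: QGEA

Answer: QGEA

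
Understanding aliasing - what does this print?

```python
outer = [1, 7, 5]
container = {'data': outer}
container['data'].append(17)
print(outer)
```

Key concept: dict holds reference to list.
Step by step:
`outer = [1, 7, 5]` → outer = [1, 7, 5]
`container = {'data': outer}` → container = {'data': [1, 7, 5]}
`container['data'].append(17)` → outer = [1, 7, 5, 17]; container = {'data': [1, 7, 5, 17]}
`print(outer)` → prints [1, 7, 5, 17]

Answer: [1, 7, 5, 17]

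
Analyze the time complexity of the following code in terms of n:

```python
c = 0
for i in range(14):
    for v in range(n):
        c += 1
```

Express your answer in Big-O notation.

Each loop level contributes: 1 × n. Multiplying the contributions gives O(n).

Answer: O(n)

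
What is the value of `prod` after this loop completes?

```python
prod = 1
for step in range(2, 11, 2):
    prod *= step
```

Product of even numbers 2 to 10
`prod` takes the values: 1 → 2 → 8 → 48 → 384 → 3840

Answer: 3840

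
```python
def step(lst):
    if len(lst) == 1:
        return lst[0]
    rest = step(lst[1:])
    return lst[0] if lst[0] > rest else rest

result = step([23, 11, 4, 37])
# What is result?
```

Recursive max over [23, 11, 4, 37] = 37

Answer: 37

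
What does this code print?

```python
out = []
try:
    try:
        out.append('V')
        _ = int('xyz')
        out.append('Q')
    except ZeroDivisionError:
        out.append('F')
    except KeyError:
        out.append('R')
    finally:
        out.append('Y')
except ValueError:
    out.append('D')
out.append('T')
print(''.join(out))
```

Execution trace: 'V' (try body) → 'Y' (finally) → 'D' (outer except ValueError) → 'T' (after the try/except). Output: VYDT

Answer: VYDT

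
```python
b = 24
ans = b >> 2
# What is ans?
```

Trace:
`b = 24` → b = 24
`ans = b >> 2` → ans = 6
So ans = 6

Answer: 6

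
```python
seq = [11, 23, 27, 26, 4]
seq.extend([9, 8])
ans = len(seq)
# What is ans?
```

Trace:
`seq = [11, 23, 27, 26, 4]` → seq = [11, 23, 27, 26, 4]
`seq.extend([9, 8])` → seq = [11, 23, 27, 26, 4, 9, 8]
`ans = len(seq)` → ans = 7
So ans = 7

Answer: 7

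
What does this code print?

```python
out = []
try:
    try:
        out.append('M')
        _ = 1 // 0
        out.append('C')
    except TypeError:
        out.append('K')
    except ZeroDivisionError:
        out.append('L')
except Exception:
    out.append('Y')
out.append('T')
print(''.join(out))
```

Execution trace: 'M' (inner try body) → 'L' (inner except ZeroDivisionError) → 'T' (after the try/except). Output: MLT

Answer: MLT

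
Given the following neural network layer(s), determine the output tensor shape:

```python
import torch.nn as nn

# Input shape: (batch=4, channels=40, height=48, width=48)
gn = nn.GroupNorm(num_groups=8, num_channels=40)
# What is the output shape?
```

Input: (4, 40, 48, 48) -> Output: (4, 40, 48, 48)

Answer: (4, 40, 48, 48)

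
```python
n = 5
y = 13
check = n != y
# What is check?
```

Trace:
`n = 5` → n = 5
`y = 13` → y = 13
`check = n != y` → check = True
So check = True

Answer: True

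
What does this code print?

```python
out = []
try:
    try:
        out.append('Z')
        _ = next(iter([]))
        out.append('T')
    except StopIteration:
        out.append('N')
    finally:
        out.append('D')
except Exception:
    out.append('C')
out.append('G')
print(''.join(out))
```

Execution trace: 'Z' (inner try body) → 'N' (inner except StopIteration) → 'D' (inner finally) → 'G' (after the try/except). Output: ZNDG

Answer: ZNDG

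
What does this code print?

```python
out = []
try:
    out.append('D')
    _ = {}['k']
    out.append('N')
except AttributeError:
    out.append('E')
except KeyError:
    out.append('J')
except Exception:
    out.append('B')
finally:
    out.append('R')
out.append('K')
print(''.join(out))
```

Execution trace: 'D' (try body) → 'J' (except KeyError) → 'R' (finally) → 'K' (after the try/except). Output: DJRK

Answer: DJRK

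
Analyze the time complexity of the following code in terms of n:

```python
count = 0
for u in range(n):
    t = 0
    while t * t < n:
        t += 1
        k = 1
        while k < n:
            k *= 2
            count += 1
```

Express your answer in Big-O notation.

Each loop level contributes: n × √n × log n. Multiplying the contributions gives O(n√n log n).

Answer: O(n√n log n)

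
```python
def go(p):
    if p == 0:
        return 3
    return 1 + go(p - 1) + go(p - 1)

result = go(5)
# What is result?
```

go(p) = 1 + 2·go(p-1), go(0)=3. Closed form: (3+1)·2^5 - 1 = 127.

Answer: 127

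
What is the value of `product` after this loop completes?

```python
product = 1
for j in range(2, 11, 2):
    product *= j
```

Product of even numbers 2 to 10
`product` takes the values: 1 → 2 → 8 → 48 → 384 → 3840

Answer: 3840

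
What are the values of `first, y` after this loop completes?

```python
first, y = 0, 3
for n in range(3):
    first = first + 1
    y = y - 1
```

first goes 0→3, y goes 3→0
`first, y` takes the values: (0, 3) → (1, 3) → (1, 2) → (2, 2) → (2, 1) → (3, 1) → (3, 0)

Answer: 3, 0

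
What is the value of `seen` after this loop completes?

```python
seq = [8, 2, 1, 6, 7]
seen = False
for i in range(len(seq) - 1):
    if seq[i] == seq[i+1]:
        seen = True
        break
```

Check consecutive duplicates in [8, 2, 1, 6, 7]
`seen` takes the values: False

Answer: False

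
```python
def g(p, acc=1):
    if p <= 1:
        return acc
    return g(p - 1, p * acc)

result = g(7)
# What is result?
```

Accumulator trace (n, acc): (7, 1) -> (6, 7) -> (5, 42) -> (4, 210) -> (3, 840) -> (2, 2520) -> (1, 5040) -> return 5040

Answer: 5040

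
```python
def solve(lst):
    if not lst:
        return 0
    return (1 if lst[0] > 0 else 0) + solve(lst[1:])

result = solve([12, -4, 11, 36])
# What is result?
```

Count of positive elements in [12, -4, 11, 36] = 3

Answer: 3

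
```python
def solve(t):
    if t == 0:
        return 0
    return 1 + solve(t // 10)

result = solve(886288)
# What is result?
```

Count of digits of 886288: 6

Answer: 6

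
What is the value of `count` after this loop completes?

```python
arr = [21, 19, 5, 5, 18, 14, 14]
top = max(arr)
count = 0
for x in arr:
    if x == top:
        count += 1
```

Count of max value 21 in [21, 19, 5, 5, 18, 14, 14]
`count` takes the values: 0 → 1

Answer: 1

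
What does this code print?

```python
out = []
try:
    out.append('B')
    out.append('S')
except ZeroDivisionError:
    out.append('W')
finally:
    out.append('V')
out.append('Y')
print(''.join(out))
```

Execution trace: 'B' (try body) → 'S' (try body, no exception) → 'V' (finally) → 'Y' (after the try/except). Output: BSVY

Answer: BSVY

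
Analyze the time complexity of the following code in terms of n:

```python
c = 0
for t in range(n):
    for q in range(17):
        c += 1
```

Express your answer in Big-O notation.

Each loop level contributes: n × 1. Multiplying the contributions gives O(n).

Answer: O(n)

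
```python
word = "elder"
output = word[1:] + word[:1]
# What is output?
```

Trace:
`word = "elder"` → word = 'elder'
`output = word[1:] + word[:1]` → output = 'ldere'
So output = 'ldere'

Answer: 'ldere'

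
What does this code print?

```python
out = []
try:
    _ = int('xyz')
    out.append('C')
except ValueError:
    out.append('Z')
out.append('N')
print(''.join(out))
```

Execution trace: 'Z' (except ValueError) → 'N' (after the try/except). Output: ZN

Answer: ZN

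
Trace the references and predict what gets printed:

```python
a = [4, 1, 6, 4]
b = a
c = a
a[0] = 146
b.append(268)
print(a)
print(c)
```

Key concept: multiple aliases.
Step by step:
`a = [4, 1, 6, 4]` → a = [4, 1, 6, 4]
`b = a` → b = [4, 1, 6, 4] (same object as a)
`c = a` → c = [4, 1, 6, 4] (same object as a, b)
`a[0] = 146` → a = [146, 1, 6, 4] (same object as b, c); b = [146, 1, 6, 4] (same object as a, c); c = [146, 1, 6, 4] (same object as a, b)
`b.append(268)` → a = [146, 1, 6, 4, 268] (same object as b, c); b = [146, 1, 6, 4, 268] (same object as a, c); c = [146, 1, 6, 4, 268] (same object as a, b)
`print(a)` → prints [146, 1, 6, 4, 268]
`print(c)` → prints [146, 1, 6, 4, 268]

Answer:
[146, 1, 6, 4, 268]
[146, 1, 6, 4, 268]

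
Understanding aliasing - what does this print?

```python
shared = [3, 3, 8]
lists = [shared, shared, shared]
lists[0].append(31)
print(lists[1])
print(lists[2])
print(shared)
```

Key concept: list of same reference.
Step by step:
`shared = [3, 3, 8]` → shared = [3, 3, 8]
`lists = [shared, shared, shared]` → lists = [[3, 3, 8], [3, 3, 8], [3, 3, 8]]
`lists[0].append(31)` → shared = [3, 3, 8, 31]; lists = [[3, 3, 8, 31], [3, 3, 8, 31], [3, 3, 8, 31]]
`print(lists[1])` → prints [3, 3, 8, 31]
`print(lists[2])` → prints [3, 3, 8, 31]
`print(shared)` → prints [3, 3, 8, 31]

Answer:
[3, 3, 8, 31]
[3, 3, 8, 31]
[3, 3, 8, 31]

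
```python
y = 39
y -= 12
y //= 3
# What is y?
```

Trace:
`y = 39` → y = 39
`y -= 12` → y = 27
`y //= 3` → y = 9
So y = 9

Answer: 9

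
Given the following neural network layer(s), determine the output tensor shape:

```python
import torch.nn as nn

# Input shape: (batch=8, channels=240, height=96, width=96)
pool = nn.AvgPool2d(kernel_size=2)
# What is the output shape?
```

Input: (8, 240, 96, 96) -> Output: (8, 240, 48, 48)

Answer: (8, 240, 48, 48)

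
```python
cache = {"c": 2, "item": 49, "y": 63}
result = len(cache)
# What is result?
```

Trace:
`cache = {"c": 2, "item": 49, "y": 63}` → cache = {'c': 2, 'item': 49, 'y': 63}
`result = len(cache)` → result = 3
So result = 3

Answer: 3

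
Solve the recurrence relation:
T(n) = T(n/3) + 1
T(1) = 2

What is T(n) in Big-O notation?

Each step divides n by 3 and adds 1. After log_3(n) steps we reach T(1)=2. So T(n) = 1·log_3(n) + 2 = O(log n).

Answer: O(log n)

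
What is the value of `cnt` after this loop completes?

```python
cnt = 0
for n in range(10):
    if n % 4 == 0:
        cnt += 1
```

Count numbers divisible by 4 in range(10)
`cnt` takes the values: 0 → 1 → 2 → 3

Answer: 3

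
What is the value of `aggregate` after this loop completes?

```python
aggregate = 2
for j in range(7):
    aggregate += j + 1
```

Start at 2, add 1 to 7 = 30
`aggregate` takes the values: 2 → 3 → 5 → 8 → 12 → 17 → 23 → 30

Answer: 30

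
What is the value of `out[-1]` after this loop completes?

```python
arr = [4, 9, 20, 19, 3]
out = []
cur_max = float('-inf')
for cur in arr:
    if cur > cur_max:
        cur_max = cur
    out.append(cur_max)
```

Running max ends at 20
`out` takes the values: [] → [4] → [4, 9] → [4, 9, 20] → [4, 9, 20, 20] → [4, 9, 20, 20, 20]
So `out[-1]` = 20

Answer: 20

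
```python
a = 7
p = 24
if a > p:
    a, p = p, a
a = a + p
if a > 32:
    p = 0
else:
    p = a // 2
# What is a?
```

Trace:
`a = 7` → a = 7
`p = 24` → p = 24
`if a > p: ...` → a > p is False → no variable changes
`a = a + p` → a = 31
`if a > 32: ...` → a > 32 is False, take else branch → p = 15
So a = 31

Answer: 31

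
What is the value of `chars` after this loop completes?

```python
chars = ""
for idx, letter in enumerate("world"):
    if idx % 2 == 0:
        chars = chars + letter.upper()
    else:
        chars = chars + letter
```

Uppercase even positions in 'world'
`chars` takes the values: "" → "W" → "Wo" → "WoR" → "WoRl" → "WoRlD"

Answer: "WoRlD"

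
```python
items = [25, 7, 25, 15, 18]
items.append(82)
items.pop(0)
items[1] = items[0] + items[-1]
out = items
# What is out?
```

Trace:
`items = [25, 7, 25, 15, 18]` → items = [25, 7, 25, 15, 18]
`items.append(82)` → items = [25, 7, 25, 15, 18, 82]
`items.pop(0)` → items = [7, 25, 15, 18, 82]
`items[1] = items[0] + items[-1]` → items = [7, 89, 15, 18, 82]
`out = items` → out = [7, 89, 15, 18, 82]
So out = [7, 89, 15, 18, 82]

Answer: [7, 89, 15, 18, 82]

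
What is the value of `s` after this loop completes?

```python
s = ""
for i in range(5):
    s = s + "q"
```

Repeat 'q' 5 times
`s` takes the values: "" → "q" → "qq" → "qqq" → "qqqq" → "qqqqq"

Answer: "qqqqq"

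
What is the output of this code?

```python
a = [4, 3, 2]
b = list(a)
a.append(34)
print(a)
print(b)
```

Key concept: list() constructor creates copy.
Step by step:
`a = [4, 3, 2]` → a = [4, 3, 2]
`b = list(a)` → b = [4, 3, 2]
`a.append(34)` → a = [4, 3, 2, 34]
`print(a)` → prints [4, 3, 2, 34]
`print(b)` → prints [4, 3, 2]

Answer:
[4, 3, 2, 34]
[4, 3, 2]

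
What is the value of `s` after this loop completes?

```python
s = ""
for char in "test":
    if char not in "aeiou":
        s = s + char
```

Remove vowels from 'test'
`s` takes the values: "" → "t" → "ts" → "tst"

Answer: "tst"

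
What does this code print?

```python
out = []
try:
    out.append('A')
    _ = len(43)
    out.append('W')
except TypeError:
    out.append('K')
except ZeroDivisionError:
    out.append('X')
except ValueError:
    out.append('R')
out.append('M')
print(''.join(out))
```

Execution trace: 'A' (try body) → 'K' (except TypeError) → 'M' (after the try/except). Output: AKM

Answer: AKM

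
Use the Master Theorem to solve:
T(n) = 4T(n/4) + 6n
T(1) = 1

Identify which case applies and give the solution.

a=4, b=4, f(n)=6n. log_4(4) = 1. Since c=1 = 1, Case 2 applies: T(n) = Θ(n^log_b(a) · log n) = O(n log n).

Answer: O(n log n) - Case 2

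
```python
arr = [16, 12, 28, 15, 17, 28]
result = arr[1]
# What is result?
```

Trace:
`arr = [16, 12, 28, 15, 17, 28]` → arr = [16, 12, 28, 15, 17, 28]
`result = arr[1]` → result = 12
So result = 12

Answer: 12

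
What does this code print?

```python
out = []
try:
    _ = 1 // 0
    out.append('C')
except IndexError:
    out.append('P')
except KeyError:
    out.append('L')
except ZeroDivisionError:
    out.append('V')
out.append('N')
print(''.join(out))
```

Execution trace: 'V' (except ZeroDivisionError) → 'N' (after the try/except). Output: VN

Answer: VN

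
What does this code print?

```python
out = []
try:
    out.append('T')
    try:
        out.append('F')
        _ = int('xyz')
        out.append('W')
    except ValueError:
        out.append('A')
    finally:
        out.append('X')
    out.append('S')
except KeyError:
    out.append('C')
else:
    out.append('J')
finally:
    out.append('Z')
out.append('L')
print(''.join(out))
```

Execution trace: 'T' (try body) → 'F' (inner try body) → 'A' (inner except ValueError) → 'X' (inner finally) → 'S' (try body, no exception) → 'J' (else) → 'Z' (finally) → 'L' (after the try/except). Output: TFAXSJZL

Answer: TFAXSJZL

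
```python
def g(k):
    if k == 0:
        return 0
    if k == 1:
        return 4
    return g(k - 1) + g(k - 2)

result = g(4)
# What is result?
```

Build up from base cases: g(0)=0, g(1)=4, g(2)=4, g(3)=8, g(4)=12

Answer: 12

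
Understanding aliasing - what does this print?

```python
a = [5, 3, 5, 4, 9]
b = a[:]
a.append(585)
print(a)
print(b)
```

Key concept: slice [:] creates copy.
Step by step:
`a = [5, 3, 5, 4, 9]` → a = [5, 3, 5, 4, 9]
`b = a[:]` → b = [5, 3, 5, 4, 9]
`a.append(585)` → a = [5, 3, 5, 4, 9, 585]
`print(a)` → prints [5, 3, 5, 4, 9, 585]
`print(b)` → prints [5, 3, 5, 4, 9]

Answer:
[5, 3, 5, 4, 9, 585]
[5, 3, 5, 4, 9]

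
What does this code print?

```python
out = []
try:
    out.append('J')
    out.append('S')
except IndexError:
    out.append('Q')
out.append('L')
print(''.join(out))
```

Execution trace: 'J' (try body) → 'S' (try body, no exception) → 'L' (after the try/except). Output: JSL

Answer: JSL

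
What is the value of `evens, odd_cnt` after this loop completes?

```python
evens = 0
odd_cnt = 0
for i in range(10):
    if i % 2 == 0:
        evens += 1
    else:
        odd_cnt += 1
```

Count evens and odds in range(10)
`evens, odd_cnt` takes the values: (0, 0) → (1, 0) → (1, 1) → (2, 1) → (2, 2) → (3, 2) → (3, 3) → (4, 3) → (4, 4) → (5, 4) → (5, 5)

Answer: 5, 5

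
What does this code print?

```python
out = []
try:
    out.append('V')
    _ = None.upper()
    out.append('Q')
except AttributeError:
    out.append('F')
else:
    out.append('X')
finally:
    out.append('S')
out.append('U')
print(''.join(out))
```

Execution trace: 'V' (try body) → 'F' (except AttributeError) → 'S' (finally) → 'U' (after the try/except). Output: VFSU

Answer: VFSU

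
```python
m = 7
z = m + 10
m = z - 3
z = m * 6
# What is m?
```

Trace:
`m = 7` → m = 7
`z = m + 10` → z = 17
`m = z - 3` → m = 14
`z = m * 6` → z = 84
So m = 14

Answer: 14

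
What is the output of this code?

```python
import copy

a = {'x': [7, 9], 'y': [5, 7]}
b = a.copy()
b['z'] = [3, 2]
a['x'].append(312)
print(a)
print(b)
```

Key concept: shallow copy of dict with mutable values.
Step by step:
`a = {'x': [7, 9], 'y': [5, 7]}` → a = {'x': [7, 9], 'y': [5, 7]}
`b = a.copy()` → b = {'x': [7, 9], 'y': [5, 7]}
`b['z'] = [3, 2]` → b = {'x': [7, 9], 'y': [5, 7], 'z': [3, 2]}
`a['x'].append(312)` → a = {'x': [7, 9, 312], 'y': [5, 7]}; b = {'x': [7, 9, 312], 'y': [5, 7], 'z': [3, 2]}
`print(a)` → prints {'x': [7, 9, 312], 'y': [5, 7]}
`print(b)` → prints {'x': [7, 9, 312], 'y': [5, 7], 'z': [3, 2]}

Answer:
{'x': [7, 9, 312], 'y': [5, 7]}
{'x': [7, 9, 312], 'y': [5, 7], 'z': [3, 2]}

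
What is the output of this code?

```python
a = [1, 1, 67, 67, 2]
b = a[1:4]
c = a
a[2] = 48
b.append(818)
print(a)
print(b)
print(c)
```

Key concept: slice vs alias.
Step by step:
`a = [1, 1, 67, 67, 2]` → a = [1, 1, 67, 67, 2]
`b = a[1:4]` → b = [1, 67, 67]
`c = a` → c = [1, 1, 67, 67, 2] (same object as a)
`a[2] = 48` → a = [1, 1, 48, 67, 2] (same object as c); c = [1, 1, 48, 67, 2] (same object as a)
`b.append(818)` → b = [1, 67, 67, 818]
`print(a)` → prints [1, 1, 48, 67, 2]
`print(b)` → prints [1, 67, 67, 818]
`print(c)` → prints [1, 1, 48, 67, 2]

Answer:
[1, 1, 48, 67, 2]
[1, 67, 67, 818]
[1, 1, 48, 67, 2]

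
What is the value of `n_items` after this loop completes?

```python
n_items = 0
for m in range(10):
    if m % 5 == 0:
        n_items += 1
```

Count numbers divisible by 5 in range(10)
`n_items` takes the values: 0 → 1 → 2

Answer: 2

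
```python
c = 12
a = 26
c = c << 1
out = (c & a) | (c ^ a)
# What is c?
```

Trace:
`c = 12` → c = 12
`a = 26` → a = 26
`c = c << 1` → c = 24
`out = (c & a) | (c ^ a)` → out = 26
So c = 24

Answer: 24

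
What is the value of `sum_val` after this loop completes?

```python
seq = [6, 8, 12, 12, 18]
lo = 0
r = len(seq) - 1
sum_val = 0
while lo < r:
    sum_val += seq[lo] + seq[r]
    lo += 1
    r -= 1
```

Sum of pairs from ends
`sum_val` takes the values: 0 → 24 → 44

Answer: 44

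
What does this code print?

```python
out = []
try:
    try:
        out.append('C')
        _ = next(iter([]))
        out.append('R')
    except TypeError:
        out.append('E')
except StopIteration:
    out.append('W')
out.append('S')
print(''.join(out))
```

Execution trace: 'C' (try body) → 'W' (outer except StopIteration) → 'S' (after the try/except). Output: CWS

Answer: CWS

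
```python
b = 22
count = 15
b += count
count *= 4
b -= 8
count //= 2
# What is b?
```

Trace:
`b = 22` → b = 22
`count = 15` → count = 15
`b += count` → b = 37
`count *= 4` → count = 60
`b -= 8` → b = 29
`count //= 2` → count = 30
So b = 29

Answer: 29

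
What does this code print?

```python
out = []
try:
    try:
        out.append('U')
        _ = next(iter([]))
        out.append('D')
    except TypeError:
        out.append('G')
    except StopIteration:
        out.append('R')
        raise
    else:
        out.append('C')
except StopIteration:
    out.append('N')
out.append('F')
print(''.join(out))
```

Execution trace: 'U' (inner try body) → 'R' (inner except StopIteration) → 'N' (outer except StopIteration) → 'F' (after the try/except). Output: URNF

Answer: URNF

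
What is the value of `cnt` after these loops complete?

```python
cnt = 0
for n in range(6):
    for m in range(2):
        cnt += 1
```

6 * 2 = 12
`cnt` takes the values: 0 → 1 → 2 → 3 → 4 → 5 → 6 → 7 → 8 → 9 → 10 → 11 → 12

Answer: 12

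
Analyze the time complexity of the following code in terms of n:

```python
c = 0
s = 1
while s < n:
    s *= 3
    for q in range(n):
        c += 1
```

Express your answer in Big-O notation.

Each loop level contributes: log n × n. Multiplying the contributions gives O(n log n).

Answer: O(n log n)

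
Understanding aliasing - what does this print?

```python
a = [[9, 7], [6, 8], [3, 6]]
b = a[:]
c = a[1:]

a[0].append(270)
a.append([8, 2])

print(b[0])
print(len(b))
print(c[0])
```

Key concept: slice with nested mutation.
Step by step:
`a = [[9, 7], [6, 8], [3, 6]]` → a = [[9, 7], [6, 8], [3, 6]]
`b = a[:]` → b = [[9, 7], [6, 8], [3, 6]]
`c = a[1:]` → c = [[6, 8], [3, 6]]
`a[0].append(270)` → a = [[9, 7, 270], [6, 8], [3, 6]]; b = [[9, 7, 270], [6, 8], [3, 6]]
`a.append([8, 2])` → a = [[9, 7, 270], [6, 8], [3, 6], [8, 2]]
`print(b[0])` → prints [9, 7, 270]
`print(len(b))` → prints 3
`print(c[0])` → prints [6, 8]

Answer:
[9, 7, 270]
3
[6, 8]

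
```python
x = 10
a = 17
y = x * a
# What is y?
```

Trace:
`x = 10` → x = 10
`a = 17` → a = 17
`y = x * a` → y = 170
So y = 170

Answer: 170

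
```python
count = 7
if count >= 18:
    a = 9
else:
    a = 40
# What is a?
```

Trace:
`count = 7` → count = 7
`if count >= 18: ...` → count >= 18 is False, take else branch → a = 40
So a = 40

Answer: 40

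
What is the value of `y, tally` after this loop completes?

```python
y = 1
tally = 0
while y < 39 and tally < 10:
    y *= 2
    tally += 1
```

Double until >= 39 or 10 iterations
`y, tally` takes the values: (1, 0) → (2, 0) → (2, 1) → (4, 1) → (4, 2) → (8, 2) → (8, 3) → (16, 3) → (16, 4) → (32, 4) → (32, 5) → (64, 5) → (64, 6)

Answer: 64, 6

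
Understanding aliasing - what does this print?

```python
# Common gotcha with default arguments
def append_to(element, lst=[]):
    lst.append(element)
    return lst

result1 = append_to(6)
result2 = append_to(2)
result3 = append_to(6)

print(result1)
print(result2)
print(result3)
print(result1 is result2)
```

Key concept: mutable default argument gotcha.
Step by step:
`result1 = append_to(6)` → result1 = [6]
`result2 = append_to(2)` → result1 = [6, 2] (same object as result2); result2 = [6, 2] (same object as result1)
`result3 = append_to(6)` → result1 = [6, 2, 6] (same object as result2, result3); result2 = [6, 2, 6] (same object as result1, result3); result3 = [6, 2, 6] (same object as result1, result2)
`print(result1)` → prints [6, 2, 6]
`print(result2)` → prints [6, 2, 6]
`print(result3)` → prints [6, 2, 6]
`print(result1 is result2)` → prints True

Answer:
[6, 2, 6]
[6, 2, 6]
[6, 2, 6]
True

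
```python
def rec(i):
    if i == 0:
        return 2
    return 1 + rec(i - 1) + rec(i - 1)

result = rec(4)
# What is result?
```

rec(i) = 1 + 2·rec(i-1), rec(0)=2. Closed form: (2+1)·2^4 - 1 = 47.

Answer: 47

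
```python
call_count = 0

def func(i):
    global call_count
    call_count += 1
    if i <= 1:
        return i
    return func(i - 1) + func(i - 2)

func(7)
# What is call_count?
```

Calls(i) = 1 + Calls(i-1) + Calls(i-2); Calls(0)=Calls(1)=1. For i=7 this gives 41.

Answer: 41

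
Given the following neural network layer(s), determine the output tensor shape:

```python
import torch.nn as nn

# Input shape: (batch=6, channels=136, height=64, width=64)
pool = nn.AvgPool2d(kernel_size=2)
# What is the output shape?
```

Input: (6, 136, 64, 64) -> Output: (6, 136, 32, 32)

Answer: (6, 136, 32, 32)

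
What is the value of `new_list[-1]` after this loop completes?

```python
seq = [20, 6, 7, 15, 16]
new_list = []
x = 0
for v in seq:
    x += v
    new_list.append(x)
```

Cumulative sum ends at 64
`new_list` takes the values: [] → [20] → [20, 26] → [20, 26, 33] → [20, 26, 33, 48] → [20, 26, 33, 48, 64]
So `new_list[-1]` = 64

Answer: 64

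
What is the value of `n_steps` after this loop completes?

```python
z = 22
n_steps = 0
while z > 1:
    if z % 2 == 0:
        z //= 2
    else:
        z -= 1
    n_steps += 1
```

Steps to reduce 22 to 1
`n_steps` takes the values: 0 → 1 → 2 → 3 → 4 → 5 → 6

Answer: 6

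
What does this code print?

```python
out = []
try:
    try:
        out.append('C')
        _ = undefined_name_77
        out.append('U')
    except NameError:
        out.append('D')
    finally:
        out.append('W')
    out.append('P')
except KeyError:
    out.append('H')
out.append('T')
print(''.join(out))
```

Execution trace: 'C' (inner try body) → 'D' (inner except NameError) → 'W' (inner finally) → 'P' (try body, no exception) → 'T' (after the try/except). Output: CDWPT

Answer: CDWPT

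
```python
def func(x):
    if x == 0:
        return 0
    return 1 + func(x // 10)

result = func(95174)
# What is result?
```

Count of digits of 95174: 5

Answer: 5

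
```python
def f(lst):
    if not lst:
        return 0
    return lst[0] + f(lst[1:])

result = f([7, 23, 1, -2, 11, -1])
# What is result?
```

7 + 23 + 1 + (-2) + 11 + (-1) + 0 = 39

Answer: 39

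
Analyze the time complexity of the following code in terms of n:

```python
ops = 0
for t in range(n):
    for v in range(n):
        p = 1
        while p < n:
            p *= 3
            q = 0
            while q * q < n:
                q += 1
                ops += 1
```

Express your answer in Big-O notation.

Each loop level contributes: n × n × log n × √n. Multiplying the contributions gives O(n^2√n log n).

Answer: O(n^2√n log n)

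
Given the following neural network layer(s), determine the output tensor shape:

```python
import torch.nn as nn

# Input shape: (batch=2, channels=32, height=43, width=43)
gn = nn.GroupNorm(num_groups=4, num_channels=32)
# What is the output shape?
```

Input: (2, 32, 43, 43) -> Output: (2, 32, 43, 43)

Answer: (2, 32, 43, 43)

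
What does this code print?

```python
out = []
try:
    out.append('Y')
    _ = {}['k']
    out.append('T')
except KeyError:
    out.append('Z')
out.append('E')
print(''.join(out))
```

Execution trace: 'Y' (try body) → 'Z' (except KeyError) → 'E' (after the try/except). Output: YZE

Answer: YZE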